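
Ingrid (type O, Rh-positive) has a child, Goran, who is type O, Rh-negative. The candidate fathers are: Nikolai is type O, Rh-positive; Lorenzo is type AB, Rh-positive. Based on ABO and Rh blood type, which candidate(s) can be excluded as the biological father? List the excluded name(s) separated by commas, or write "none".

A candidate is excluded only if no genotype consistent with his phenotype could produce a type O, Rh-negative child with a type O, Rh-positive mother.
Lorenzo (type AB, Rh+): no genotype consistent with that phenotype can produce a type-O Rh- child with a type-O mother.

Lorenzo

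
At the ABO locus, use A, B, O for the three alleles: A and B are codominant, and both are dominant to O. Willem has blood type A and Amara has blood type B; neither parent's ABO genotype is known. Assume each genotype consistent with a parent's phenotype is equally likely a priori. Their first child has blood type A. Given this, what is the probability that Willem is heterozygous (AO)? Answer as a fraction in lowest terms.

1/3

Possible genotypes: Willem ∈ {AA, AO}; Amara ∈ {BB, BO}.
Weight each parental genotype pair by prior × P(type-A child):
  AA × BO: posterior weight 2/3.
  AO × BO: posterior weight 1/3.
Sum the posterior weight over pairs where Willem is AO: 1/3.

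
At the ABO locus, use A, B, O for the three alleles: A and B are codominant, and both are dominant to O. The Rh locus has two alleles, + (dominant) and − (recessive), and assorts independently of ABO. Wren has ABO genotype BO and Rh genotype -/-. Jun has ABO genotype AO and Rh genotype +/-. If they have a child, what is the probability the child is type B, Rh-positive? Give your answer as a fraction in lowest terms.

1/8

ABO cross BO × AO → offspring phenotypes: 1/4 O, 1/4 A, 1/4 B, 1/4 AB.
Rh cross -/- × +/- → 1/2 Rh+, 1/2 Rh-.
Independent loci: P(type B, Rh-positive) = 1/4 × 1/2 = 1/8.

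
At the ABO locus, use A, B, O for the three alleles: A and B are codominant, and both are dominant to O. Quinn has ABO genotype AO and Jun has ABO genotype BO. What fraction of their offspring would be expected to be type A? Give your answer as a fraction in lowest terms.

1/4

ABO cross AO × BO → offspring phenotypes: 1/4 O, 1/4 A, 1/4 B, 1/4 AB.
So P(type A) = 1/4.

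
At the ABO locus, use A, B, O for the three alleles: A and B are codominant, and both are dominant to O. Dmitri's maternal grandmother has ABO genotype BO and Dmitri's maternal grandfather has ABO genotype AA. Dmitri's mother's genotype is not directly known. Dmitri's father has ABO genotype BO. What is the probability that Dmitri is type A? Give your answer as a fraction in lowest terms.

Dmitri's mother's ABO genotype from BO × AA: 1/2 AB, 1/2 AO.
Crossing each possibility with the father BO and summing P(type A): 1/2·1/4 + 1/2·1/4 = 1/4.

1/4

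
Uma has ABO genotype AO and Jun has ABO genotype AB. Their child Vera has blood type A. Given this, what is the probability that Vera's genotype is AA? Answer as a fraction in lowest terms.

1/2

Cross AO × AB → 1/4 AA, 1/4 AB, 1/4 AO, 1/4 BO.
Type-A genotypes among offspring: AA (1/4), AO (1/4); total 1/2.
P(AA | type A) = (1/4) / (1/2) = 1/2.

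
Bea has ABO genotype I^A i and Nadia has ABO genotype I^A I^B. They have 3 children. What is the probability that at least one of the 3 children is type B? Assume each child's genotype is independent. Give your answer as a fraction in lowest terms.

37/64

ABO cross I^A i × I^A I^B → 1/2 A, 1/4 B, 1/4 AB.
So P(type B) = 1/4 per child.
P(none) = (3/4)^3 = 27/64; P(at least one) = 1 − 27/64 = 37/64.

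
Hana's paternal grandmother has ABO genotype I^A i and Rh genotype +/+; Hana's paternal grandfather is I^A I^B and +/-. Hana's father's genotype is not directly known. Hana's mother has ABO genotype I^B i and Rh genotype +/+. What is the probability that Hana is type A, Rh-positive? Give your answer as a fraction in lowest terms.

Hana's father's ABO genotype from I^A i × I^A I^B: 1/4 I^A I^A, 1/4 I^A I^B, 1/4 I^A i, 1/4 I^B i.
Crossing each possibility with the mother I^B i and summing P(type A): 1/4·1/2 + 1/4·1/4 + 1/4·1/4 + 1/4·0 = 1/4.
Similarly for Rh via the father's Rh distribution: P(Rh+) = 1.
Independent loci: 1/4 × 1 = 1/4.

1/4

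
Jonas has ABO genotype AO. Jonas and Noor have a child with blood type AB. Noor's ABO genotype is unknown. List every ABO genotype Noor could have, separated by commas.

AB, BB, BO

For each candidate genotype of Noor, check whether crossing it with AO can produce every observed child phenotype.
  AA → possible child types {A} ✗
  AB → possible child types {A, B, AB} ✓
  AO → possible child types {O, A} ✗
  BB → possible child types {B, AB} ✓
  BO → possible child types {O, A, B, AB} ✓
  OO → possible child types {O, A} ✗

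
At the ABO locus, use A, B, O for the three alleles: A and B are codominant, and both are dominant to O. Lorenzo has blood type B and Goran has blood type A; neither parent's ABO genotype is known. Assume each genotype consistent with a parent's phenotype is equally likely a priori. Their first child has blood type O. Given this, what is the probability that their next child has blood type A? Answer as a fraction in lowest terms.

Possible genotypes: Lorenzo ∈ {BB, BO}; Goran ∈ {AA, AO}.
Weight each parental genotype pair by prior × P(type-O child):
  BO × AO: posterior weight 1; P(next child type A) = 1/4.
Weighted sum = 1/4.

1/4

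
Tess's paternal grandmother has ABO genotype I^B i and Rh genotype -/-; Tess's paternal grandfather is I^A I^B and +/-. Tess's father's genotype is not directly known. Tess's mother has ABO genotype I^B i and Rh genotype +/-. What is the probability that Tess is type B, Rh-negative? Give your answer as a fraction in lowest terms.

Tess's father's ABO genotype from I^B i × I^A I^B: 1/4 I^A I^B, 1/4 I^A i, 1/4 I^B I^B, 1/4 I^B i.
Crossing each possibility with the mother I^B i and summing P(type B): 1/4·1/2 + 1/4·1/4 + 1/4·1 + 1/4·3/4 = 5/8.
Similarly for Rh via the father's Rh distribution: P(Rh-) = 3/8.
Independent loci: 5/8 × 3/8 = 15/64.

15/64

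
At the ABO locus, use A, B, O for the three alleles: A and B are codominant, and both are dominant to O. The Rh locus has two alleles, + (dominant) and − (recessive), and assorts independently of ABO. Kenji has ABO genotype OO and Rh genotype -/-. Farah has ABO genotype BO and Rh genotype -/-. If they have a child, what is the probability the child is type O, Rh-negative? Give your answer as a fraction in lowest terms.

1/2

ABO cross OO × BO → offspring phenotypes: 1/2 O, 1/2 B.
Rh cross -/- × -/- → 1 Rh-.
Independent loci: P(type O, Rh-negative) = 1/2 × 1 = 1/2.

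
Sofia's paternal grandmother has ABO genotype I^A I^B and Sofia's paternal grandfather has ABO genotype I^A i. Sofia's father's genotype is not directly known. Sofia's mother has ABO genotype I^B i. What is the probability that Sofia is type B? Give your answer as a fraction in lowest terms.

3/8

Sofia's father's ABO genotype from I^A I^B × I^A i: 1/4 I^A I^A, 1/4 I^A I^B, 1/4 I^A i, 1/4 I^B i.
Crossing each possibility with the mother I^B i and summing P(type B): 1/4·0 + 1/4·1/2 + 1/4·1/4 + 1/4·3/4 = 3/8.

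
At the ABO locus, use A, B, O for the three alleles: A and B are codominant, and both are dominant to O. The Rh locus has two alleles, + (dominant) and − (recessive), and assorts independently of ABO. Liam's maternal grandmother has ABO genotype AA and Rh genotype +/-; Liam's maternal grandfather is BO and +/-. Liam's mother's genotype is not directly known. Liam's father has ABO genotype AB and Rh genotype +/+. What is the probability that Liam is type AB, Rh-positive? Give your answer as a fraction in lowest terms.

3/8

Liam's mother's ABO genotype from AA × BO: 1/2 AB, 1/2 AO.
Crossing each possibility with the father AB and summing P(type AB): 1/2·1/2 + 1/2·1/4 = 3/8.
Similarly for Rh via the mother's Rh distribution: P(Rh+) = 1.
Independent loci: 3/8 × 1 = 3/8.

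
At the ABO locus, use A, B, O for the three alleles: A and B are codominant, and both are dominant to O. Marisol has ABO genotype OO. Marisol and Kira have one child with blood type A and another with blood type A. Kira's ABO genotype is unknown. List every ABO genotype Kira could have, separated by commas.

AA, AB, AO

For each candidate genotype of Kira, check whether crossing it with OO can produce every observed child phenotype.
  AA → possible child types {A} ✓
  AB → possible child types {A, B} ✓
  AO → possible child types {O, A} ✓
  BB → possible child types {B} ✗
  BO → possible child types {O, B} ✗
  OO → possible child types {O} ✗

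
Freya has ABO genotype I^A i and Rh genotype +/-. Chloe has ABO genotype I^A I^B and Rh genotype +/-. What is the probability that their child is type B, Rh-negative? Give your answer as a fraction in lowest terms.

1/16

ABO cross I^A i × I^A I^B → offspring phenotypes: 1/2 A, 1/4 B, 1/4 AB.
Rh cross +/- × +/- → 3/4 Rh+, 1/4 Rh-.
Independent loci: P(type B, Rh-negative) = 1/4 × 1/4 = 1/16.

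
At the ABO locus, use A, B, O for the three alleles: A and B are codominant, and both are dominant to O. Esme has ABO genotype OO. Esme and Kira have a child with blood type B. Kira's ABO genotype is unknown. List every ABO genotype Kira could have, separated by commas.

For each candidate genotype of Kira, check whether crossing it with OO can produce every observed child phenotype.
  AA → possible child types {A} ✗
  AB → possible child types {A, B} ✓
  AO → possible child types {O, A} ✗
  BB → possible child types {B} ✓
  BO → possible child types {O, B} ✓
  OO → possible child types {O} ✗

AB, BB, BO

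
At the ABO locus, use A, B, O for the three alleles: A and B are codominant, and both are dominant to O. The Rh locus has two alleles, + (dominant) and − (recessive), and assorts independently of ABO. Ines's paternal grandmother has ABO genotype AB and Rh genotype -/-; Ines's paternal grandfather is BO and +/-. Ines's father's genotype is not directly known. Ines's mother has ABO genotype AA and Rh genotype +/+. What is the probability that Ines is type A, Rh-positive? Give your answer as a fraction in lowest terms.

1/2

Ines's father's ABO genotype from AB × BO: 1/4 AB, 1/4 AO, 1/4 BB, 1/4 BO.
Crossing each possibility with the mother AA and summing P(type A): 1/4·1/2 + 1/4·1 + 1/4·0 + 1/4·1/2 = 1/2.
Similarly for Rh via the father's Rh distribution: P(Rh+) = 1.
Independent loci: 1/2 × 1 = 1/2.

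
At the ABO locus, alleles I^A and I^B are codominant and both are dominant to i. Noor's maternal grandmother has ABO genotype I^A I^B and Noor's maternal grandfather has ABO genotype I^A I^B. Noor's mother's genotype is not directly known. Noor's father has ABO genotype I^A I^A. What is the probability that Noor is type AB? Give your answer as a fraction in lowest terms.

1/2

Noor's mother's ABO genotype from I^A I^B × I^A I^B: 1/4 I^A I^A, 1/2 I^A I^B, 1/4 I^B I^B.
Crossing each possibility with the father I^A I^A and summing P(type AB): 1/4·0 + 1/2·1/2 + 1/4·1 = 1/2.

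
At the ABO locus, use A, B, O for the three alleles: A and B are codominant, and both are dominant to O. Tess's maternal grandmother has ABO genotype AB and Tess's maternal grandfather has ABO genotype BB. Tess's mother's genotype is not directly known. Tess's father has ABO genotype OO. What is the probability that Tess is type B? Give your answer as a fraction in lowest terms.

Tess's mother's ABO genotype from AB × BB: 1/2 AB, 1/2 BB.
Crossing each possibility with the father OO and summing P(type B): 1/2·1/2 + 1/2·1 = 3/4.

3/4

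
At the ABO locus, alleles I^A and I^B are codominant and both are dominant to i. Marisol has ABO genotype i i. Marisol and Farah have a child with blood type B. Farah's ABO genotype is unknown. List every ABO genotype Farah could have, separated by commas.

For each candidate genotype of Farah, check whether crossing it with i i can produce every observed child phenotype.
  I^A I^A → possible child types {A} ✗
  I^A I^B → possible child types {A, B} ✓
  I^A i → possible child types {O, A} ✗
  I^B I^B → possible child types {B} ✓
  I^B i → possible child types {O, B} ✓
  i i → possible child types {O} ✗

I^A I^B, I^B I^B, I^B i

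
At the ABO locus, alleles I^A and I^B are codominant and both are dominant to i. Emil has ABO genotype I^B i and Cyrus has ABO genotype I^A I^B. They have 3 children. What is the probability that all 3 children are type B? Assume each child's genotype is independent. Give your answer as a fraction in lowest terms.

ABO cross I^B i × I^A I^B → 1/4 A, 1/2 B, 1/4 AB.
So P(type B) = 1/2 per child.
All 3 independent: (1/2)^3 = 1/8.

1/8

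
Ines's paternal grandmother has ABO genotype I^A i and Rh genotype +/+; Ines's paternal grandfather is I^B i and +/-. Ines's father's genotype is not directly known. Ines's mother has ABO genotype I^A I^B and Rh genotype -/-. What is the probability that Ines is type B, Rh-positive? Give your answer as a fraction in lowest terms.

Ines's father's ABO genotype from I^A i × I^B i: 1/4 I^A I^B, 1/4 I^A i, 1/4 I^B i, 1/4 i i.
Crossing each possibility with the mother I^A I^B and summing P(type B): 1/4·1/4 + 1/4·1/4 + 1/4·1/2 + 1/4·1/2 = 3/8.
Similarly for Rh via the father's Rh distribution: P(Rh+) = 3/4.
Independent loci: 3/8 × 3/4 = 9/32.

9/32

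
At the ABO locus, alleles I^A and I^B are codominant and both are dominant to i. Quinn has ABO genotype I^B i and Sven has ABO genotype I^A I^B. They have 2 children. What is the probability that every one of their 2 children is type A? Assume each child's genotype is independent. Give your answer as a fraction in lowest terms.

1/16

ABO cross I^B i × I^A I^B → 1/4 A, 1/2 B, 1/4 AB.
So P(type A) = 1/4 per child.
All 2 independent: (1/4)^2 = 1/16.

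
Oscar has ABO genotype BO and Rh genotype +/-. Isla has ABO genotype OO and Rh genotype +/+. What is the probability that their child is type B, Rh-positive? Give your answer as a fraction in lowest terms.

1/2

ABO cross BO × OO → offspring phenotypes: 1/2 O, 1/2 B.
Rh cross +/- × +/+ → 1 Rh+.
Independent loci: P(type B, Rh-positive) = 1/2 × 1 = 1/2.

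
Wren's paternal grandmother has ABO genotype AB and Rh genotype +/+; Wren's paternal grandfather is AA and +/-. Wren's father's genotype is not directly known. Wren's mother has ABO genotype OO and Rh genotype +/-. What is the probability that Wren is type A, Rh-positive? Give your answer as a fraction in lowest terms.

21/32

Wren's father's ABO genotype from AB × AA: 1/2 AA, 1/2 AB.
Crossing each possibility with the mother OO and summing P(type A): 1/2·1 + 1/2·1/2 = 3/4.
Similarly for Rh via the father's Rh distribution: P(Rh+) = 7/8.
Independent loci: 3/4 × 7/8 = 21/32.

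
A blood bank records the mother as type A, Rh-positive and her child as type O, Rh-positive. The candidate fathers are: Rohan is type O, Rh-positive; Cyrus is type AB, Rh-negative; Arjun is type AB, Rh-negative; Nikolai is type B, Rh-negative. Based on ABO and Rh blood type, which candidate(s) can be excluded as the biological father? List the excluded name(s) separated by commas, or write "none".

Cyrus, Arjun

A candidate is excluded only if no genotype consistent with his phenotype could produce a type O, Rh-positive child with a type A, Rh-positive mother.
Cyrus (type AB, Rh-): no genotype consistent with that phenotype can produce a type-O Rh+ child with a type-A mother.
Arjun (type AB, Rh-): no genotype consistent with that phenotype can produce a type-O Rh+ child with a type-A mother.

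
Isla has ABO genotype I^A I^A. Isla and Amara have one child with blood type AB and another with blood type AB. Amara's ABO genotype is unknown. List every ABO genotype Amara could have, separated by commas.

For each candidate genotype of Amara, check whether crossing it with I^A I^A can produce every observed child phenotype.
  I^A I^A → possible child types {A} ✗
  I^A I^B → possible child types {A, AB} ✓
  I^A i → possible child types {A} ✗
  I^B I^B → possible child types {AB} ✓
  I^B i → possible child types {A, AB} ✓
  i i → possible child types {A} ✗

I^A I^B, I^B I^B, I^B i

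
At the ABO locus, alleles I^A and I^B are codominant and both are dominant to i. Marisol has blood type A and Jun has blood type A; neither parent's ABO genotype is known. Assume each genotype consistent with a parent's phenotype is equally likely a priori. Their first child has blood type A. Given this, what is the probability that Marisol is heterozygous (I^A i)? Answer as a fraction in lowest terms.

Possible genotypes: Marisol ∈ {I^A I^A, I^A i}; Jun ∈ {I^A I^A, I^A i}.
Weight each parental genotype pair by prior × P(type-A child):
  I^A I^A × I^A I^A: posterior weight 4/15.
  I^A I^A × I^A i: posterior weight 4/15.
  I^A i × I^A I^A: posterior weight 4/15.
  I^A i × I^A i: posterior weight 1/5.
Sum the posterior weight over pairs where Marisol is I^A i: 7/15.

7/15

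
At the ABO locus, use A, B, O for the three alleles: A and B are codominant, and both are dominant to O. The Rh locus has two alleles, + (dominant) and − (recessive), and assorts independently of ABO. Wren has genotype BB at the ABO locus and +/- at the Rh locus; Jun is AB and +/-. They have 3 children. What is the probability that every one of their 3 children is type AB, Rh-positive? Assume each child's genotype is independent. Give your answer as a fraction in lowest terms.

ABO cross BB × AB → 1/2 B, 1/2 AB.
Rh cross +/- × +/- → 3/4 Rh+, 1/4 Rh-; so P(type AB, Rh-positive) = 1/2 × 3/4 = 3/8 per child.
All 3 independent: (3/8)^3 = 27/512.

27/512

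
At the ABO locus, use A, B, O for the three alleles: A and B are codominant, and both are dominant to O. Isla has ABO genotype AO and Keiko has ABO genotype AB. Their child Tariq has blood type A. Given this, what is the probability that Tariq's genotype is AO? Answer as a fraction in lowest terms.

Cross AO × AB → 1/4 AA, 1/4 AB, 1/4 AO, 1/4 BO.
Type-A genotypes among offspring: AA (1/4), AO (1/4); total 1/2.
P(AO | type A) = (1/4) / (1/2) = 1/2.

1/2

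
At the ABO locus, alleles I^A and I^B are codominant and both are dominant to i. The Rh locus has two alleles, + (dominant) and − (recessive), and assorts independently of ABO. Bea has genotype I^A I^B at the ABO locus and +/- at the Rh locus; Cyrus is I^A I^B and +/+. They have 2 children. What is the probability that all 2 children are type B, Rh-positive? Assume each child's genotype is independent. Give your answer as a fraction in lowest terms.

1/16

ABO cross I^A I^B × I^A I^B → 1/4 A, 1/4 B, 1/2 AB.
Rh cross +/- × +/+ → 1 Rh+; so P(type B, Rh-positive) = 1/4 × 1 = 1/4 per child.
All 2 independent: (1/4)^2 = 1/16.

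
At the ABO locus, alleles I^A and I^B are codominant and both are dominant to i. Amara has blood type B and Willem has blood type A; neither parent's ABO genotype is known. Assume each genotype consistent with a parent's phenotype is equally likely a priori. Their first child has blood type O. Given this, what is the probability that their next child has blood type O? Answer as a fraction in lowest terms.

Possible genotypes: Amara ∈ {I^B I^B, I^B i}; Willem ∈ {I^A I^A, I^A i}.
Weight each parental genotype pair by prior × P(type-O child):
  I^B i × I^A i: posterior weight 1; P(next child type O) = 1/4.
Weighted sum = 1/4.

1/4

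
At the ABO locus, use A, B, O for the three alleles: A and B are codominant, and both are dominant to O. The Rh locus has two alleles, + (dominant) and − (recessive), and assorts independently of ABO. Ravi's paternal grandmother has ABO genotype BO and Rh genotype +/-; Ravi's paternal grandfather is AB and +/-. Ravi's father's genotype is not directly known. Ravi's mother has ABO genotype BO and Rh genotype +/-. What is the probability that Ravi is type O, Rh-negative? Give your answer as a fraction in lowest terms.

Ravi's father's ABO genotype from BO × AB: 1/4 AB, 1/4 AO, 1/4 BB, 1/4 BO.
Crossing each possibility with the mother BO and summing P(type O): 1/4·0 + 1/4·1/4 + 1/4·0 + 1/4·1/4 = 1/8.
Similarly for Rh via the father's Rh distribution: P(Rh-) = 1/4.
Independent loci: 1/8 × 1/4 = 1/32.

1/32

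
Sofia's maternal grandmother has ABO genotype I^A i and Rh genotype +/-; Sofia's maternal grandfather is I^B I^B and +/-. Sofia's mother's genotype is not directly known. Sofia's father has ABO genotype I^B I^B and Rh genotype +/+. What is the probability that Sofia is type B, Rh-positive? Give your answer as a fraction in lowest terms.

3/4

Sofia's mother's ABO genotype from I^A i × I^B I^B: 1/2 I^A I^B, 1/2 I^B i.
Crossing each possibility with the father I^B I^B and summing P(type B): 1/2·1/2 + 1/2·1 = 3/4.
Similarly for Rh via the mother's Rh distribution: P(Rh+) = 1.
Independent loci: 3/4 × 1 = 3/4.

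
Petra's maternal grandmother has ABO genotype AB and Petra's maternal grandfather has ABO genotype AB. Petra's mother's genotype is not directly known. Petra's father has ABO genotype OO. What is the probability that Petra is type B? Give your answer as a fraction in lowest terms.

Petra's mother's ABO genotype from AB × AB: 1/4 AA, 1/2 AB, 1/4 BB.
Crossing each possibility with the father OO and summing P(type B): 1/4·0 + 1/2·1/2 + 1/4·1 = 1/2.

1/2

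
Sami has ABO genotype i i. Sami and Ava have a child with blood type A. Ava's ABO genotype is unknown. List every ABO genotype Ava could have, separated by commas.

I^A I^A, I^A I^B, I^A i

For each candidate genotype of Ava, check whether crossing it with i i can produce every observed child phenotype.
  I^A I^A → possible child types {A} ✓
  I^A I^B → possible child types {A, B} ✓
  I^A i → possible child types {O, A} ✓
  I^B I^B → possible child types {B} ✗
  I^B i → possible child types {O, B} ✗
  i i → possible child types {O} ✗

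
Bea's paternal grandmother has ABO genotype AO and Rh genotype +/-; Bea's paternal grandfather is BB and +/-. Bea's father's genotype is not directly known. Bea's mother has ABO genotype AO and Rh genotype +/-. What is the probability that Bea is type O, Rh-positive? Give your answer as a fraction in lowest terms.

Bea's father's ABO genotype from AO × BB: 1/2 AB, 1/2 BO.
Crossing each possibility with the mother AO and summing P(type O): 1/2·0 + 1/2·1/4 = 1/8.
Similarly for Rh via the father's Rh distribution: P(Rh+) = 3/4.
Independent loci: 1/8 × 3/4 = 3/32.

3/32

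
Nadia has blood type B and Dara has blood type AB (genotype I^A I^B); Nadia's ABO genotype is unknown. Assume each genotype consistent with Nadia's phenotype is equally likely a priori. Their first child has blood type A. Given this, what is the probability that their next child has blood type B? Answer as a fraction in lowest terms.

Possible genotypes: Nadia ∈ {I^B I^B, I^B i}; Dara ∈ {I^A I^B}.
Weight each parental genotype pair by prior × P(type-A child):
  I^B i × I^A I^B: posterior weight 1; P(next child type B) = 1/2.
Weighted sum = 1/2.

1/2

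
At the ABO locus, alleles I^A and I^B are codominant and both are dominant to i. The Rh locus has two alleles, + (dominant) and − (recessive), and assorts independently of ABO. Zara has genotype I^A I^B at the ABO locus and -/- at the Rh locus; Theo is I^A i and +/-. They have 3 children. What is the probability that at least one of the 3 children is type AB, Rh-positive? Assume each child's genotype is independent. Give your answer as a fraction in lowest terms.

ABO cross I^A I^B × I^A i → 1/2 A, 1/4 B, 1/4 AB.
Rh cross -/- × +/- → 1/2 Rh+, 1/2 Rh-; so P(type AB, Rh-positive) = 1/4 × 1/2 = 1/8 per child.
P(none) = (7/8)^3 = 343/512; P(at least one) = 1 − 343/512 = 169/512.

169/512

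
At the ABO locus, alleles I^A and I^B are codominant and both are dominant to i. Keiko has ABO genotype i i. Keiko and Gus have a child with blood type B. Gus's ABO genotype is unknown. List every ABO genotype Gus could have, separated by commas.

For each candidate genotype of Gus, check whether crossing it with i i can produce every observed child phenotype.
  I^A I^A → possible child types {A} ✗
  I^A I^B → possible child types {A, B} ✓
  I^A i → possible child types {O, A} ✗
  I^B I^B → possible child types {B} ✓
  I^B i → possible child types {O, B} ✓
  i i → possible child types {O} ✗

I^A I^B, I^B I^B, I^B i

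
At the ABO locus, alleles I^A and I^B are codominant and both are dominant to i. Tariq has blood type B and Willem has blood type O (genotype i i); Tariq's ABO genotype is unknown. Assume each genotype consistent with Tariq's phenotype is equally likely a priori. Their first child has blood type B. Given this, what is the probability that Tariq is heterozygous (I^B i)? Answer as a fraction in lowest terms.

Possible genotypes: Tariq ∈ {I^B I^B, I^B i}; Willem ∈ {i i}.
Weight each parental genotype pair by prior × P(type-B child):
  I^B I^B × i i: posterior weight 2/3.
  I^B i × i i: posterior weight 1/3.
Sum the posterior weight over pairs where Tariq is I^B i: 1/3.

1/3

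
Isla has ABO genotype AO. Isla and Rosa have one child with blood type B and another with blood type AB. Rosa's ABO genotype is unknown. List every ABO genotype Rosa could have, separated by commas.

For each candidate genotype of Rosa, check whether crossing it with AO can produce every observed child phenotype.
  AA → possible child types {A} ✗
  AB → possible child types {A, B, AB} ✓
  AO → possible child types {O, A} ✗
  BB → possible child types {B, AB} ✓
  BO → possible child types {O, A, B, AB} ✓
  OO → possible child types {O, A} ✗

AB, BB, BO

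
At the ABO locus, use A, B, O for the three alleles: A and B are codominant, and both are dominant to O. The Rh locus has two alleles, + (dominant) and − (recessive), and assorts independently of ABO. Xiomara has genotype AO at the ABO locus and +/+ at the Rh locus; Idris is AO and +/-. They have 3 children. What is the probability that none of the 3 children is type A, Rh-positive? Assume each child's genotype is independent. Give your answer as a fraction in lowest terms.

1/64

ABO cross AO × AO → 1/4 O, 3/4 A.
Rh cross +/+ × +/- → 1 Rh+; so P(type A, Rh-positive) = 3/4 × 1 = 3/4 per child.
P(not type A, Rh-positive) = 1/4 for one child; (1/4)^3 = 1/64.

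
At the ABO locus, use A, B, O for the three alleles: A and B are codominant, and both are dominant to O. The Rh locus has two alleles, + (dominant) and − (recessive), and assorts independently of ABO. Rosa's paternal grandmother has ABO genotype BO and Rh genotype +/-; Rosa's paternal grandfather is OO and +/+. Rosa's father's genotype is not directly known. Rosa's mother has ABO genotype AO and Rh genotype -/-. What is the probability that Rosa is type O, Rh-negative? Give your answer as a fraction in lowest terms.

Rosa's father's ABO genotype from BO × OO: 1/2 BO, 1/2 OO.
Crossing each possibility with the mother AO and summing P(type O): 1/2·1/4 + 1/2·1/2 = 3/8.
Similarly for Rh via the father's Rh distribution: P(Rh-) = 1/4.
Independent loci: 3/8 × 1/4 = 3/32.

3/32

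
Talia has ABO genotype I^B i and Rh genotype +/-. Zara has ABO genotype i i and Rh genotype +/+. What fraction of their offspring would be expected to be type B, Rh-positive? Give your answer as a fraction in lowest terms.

1/2

ABO cross I^B i × i i → offspring phenotypes: 1/2 O, 1/2 B.
Rh cross +/- × +/+ → 1 Rh+.
Independent loci: P(type B, Rh-positive) = 1/2 × 1 = 1/2.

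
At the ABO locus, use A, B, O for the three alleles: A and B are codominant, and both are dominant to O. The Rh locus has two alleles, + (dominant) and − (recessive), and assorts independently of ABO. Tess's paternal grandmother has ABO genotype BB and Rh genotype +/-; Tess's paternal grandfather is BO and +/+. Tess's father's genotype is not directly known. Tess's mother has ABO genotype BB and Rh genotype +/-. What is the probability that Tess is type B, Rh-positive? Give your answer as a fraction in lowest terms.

7/8

Tess's father's ABO genotype from BB × BO: 1/2 BB, 1/2 BO.
Crossing each possibility with the mother BB and summing P(type B): 1/2·1 + 1/2·1 = 1.
Similarly for Rh via the father's Rh distribution: P(Rh+) = 7/8.
Independent loci: 1 × 7/8 = 7/8.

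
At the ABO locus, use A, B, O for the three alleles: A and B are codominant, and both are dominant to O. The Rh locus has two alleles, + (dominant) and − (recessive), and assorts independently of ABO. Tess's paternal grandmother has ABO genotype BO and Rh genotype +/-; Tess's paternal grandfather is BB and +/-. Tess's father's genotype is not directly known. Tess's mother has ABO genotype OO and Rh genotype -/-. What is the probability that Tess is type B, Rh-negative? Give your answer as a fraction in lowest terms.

Tess's father's ABO genotype from BO × BB: 1/2 BB, 1/2 BO.
Crossing each possibility with the mother OO and summing P(type B): 1/2·1 + 1/2·1/2 = 3/4.
Similarly for Rh via the father's Rh distribution: P(Rh-) = 1/2.
Independent loci: 3/4 × 1/2 = 3/8.

3/8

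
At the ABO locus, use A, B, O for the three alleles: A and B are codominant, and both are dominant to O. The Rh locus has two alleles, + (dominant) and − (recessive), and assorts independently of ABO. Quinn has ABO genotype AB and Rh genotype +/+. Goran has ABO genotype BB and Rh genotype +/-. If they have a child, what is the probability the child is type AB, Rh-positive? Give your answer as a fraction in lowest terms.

1/2

ABO cross AB × BB → offspring phenotypes: 1/2 B, 1/2 AB.
Rh cross +/+ × +/- → 1 Rh+.
Independent loci: P(type AB, Rh-positive) = 1/2 × 1 = 1/2.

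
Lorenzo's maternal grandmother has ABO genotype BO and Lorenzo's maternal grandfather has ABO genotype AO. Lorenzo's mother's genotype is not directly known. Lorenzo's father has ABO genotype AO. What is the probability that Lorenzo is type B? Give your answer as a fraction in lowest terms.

1/8

Lorenzo's mother's ABO genotype from BO × AO: 1/4 AB, 1/4 AO, 1/4 BO, 1/4 OO.
Crossing each possibility with the father AO and summing P(type B): 1/4·1/4 + 1/4·0 + 1/4·1/4 + 1/4·0 = 1/8.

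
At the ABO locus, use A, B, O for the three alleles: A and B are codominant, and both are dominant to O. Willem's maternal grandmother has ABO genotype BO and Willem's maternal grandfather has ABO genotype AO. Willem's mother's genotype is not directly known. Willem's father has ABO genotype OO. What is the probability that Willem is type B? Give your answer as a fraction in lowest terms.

1/4

Willem's mother's ABO genotype from BO × AO: 1/4 AB, 1/4 AO, 1/4 BO, 1/4 OO.
Crossing each possibility with the father OO and summing P(type B): 1/4·1/2 + 1/4·0 + 1/4·1/2 + 1/4·0 = 1/4.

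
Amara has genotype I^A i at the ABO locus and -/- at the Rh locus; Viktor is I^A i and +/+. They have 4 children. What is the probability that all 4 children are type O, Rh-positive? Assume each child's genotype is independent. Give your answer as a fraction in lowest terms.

1/256

ABO cross I^A i × I^A i → 1/4 O, 3/4 A.
Rh cross -/- × +/+ → 1 Rh+; so P(type O, Rh-positive) = 1/4 × 1 = 1/4 per child.
All 4 independent: (1/4)^4 = 1/256.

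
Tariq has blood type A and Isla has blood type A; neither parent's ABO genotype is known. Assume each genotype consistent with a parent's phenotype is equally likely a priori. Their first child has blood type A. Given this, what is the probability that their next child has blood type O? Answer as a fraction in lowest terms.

1/20

Possible genotypes: Tariq ∈ {I^A I^A, I^A i}; Isla ∈ {I^A I^A, I^A i}.
Weight each parental genotype pair by prior × P(type-A child):
  I^A I^A × I^A I^A: posterior weight 4/15; P(next child type O) = 0.
  I^A I^A × I^A i: posterior weight 4/15; P(next child type O) = 0.
  I^A i × I^A I^A: posterior weight 4/15; P(next child type O) = 0.
  I^A i × I^A i: posterior weight 1/5; P(next child type O) = 1/4.
Weighted sum = 1/20.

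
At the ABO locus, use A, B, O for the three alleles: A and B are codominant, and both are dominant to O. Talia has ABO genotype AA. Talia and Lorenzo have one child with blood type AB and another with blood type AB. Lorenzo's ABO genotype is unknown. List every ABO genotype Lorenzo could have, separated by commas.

AB, BB, BO

For each candidate genotype of Lorenzo, check whether crossing it with AA can produce every observed child phenotype.
  AA → possible child types {A} ✗
  AB → possible child types {A, AB} ✓
  AO → possible child types {A} ✗
  BB → possible child types {AB} ✓
  BO → possible child types {A, AB} ✓
  OO → possible child types {A} ✗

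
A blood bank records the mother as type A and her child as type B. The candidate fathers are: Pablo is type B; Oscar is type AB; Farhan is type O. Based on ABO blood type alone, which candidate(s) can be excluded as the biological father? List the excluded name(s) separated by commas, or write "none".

Farhan

A candidate is excluded only if no genotype consistent with his phenotype could produce a type B child with a type A mother.
Farhan (type O): no genotype consistent with that phenotype can produce a type-B child with a type-A mother.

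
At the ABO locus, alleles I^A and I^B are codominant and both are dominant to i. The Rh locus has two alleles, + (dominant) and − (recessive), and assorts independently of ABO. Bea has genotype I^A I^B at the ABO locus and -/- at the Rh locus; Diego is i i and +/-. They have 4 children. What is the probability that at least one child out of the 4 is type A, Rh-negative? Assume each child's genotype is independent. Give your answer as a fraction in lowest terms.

ABO cross I^A I^B × i i → 1/2 A, 1/2 B.
Rh cross -/- × +/- → 1/2 Rh+, 1/2 Rh-; so P(type A, Rh-negative) = 1/2 × 1/2 = 1/4 per child.
P(none) = (3/4)^4 = 81/256; P(at least one) = 1 − 81/256 = 175/256.

175/256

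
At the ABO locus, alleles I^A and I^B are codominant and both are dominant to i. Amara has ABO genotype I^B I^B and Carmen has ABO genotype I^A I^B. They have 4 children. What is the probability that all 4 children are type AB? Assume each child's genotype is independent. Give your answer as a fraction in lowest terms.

1/16

ABO cross I^B I^B × I^A I^B → 1/2 B, 1/2 AB.
So P(type AB) = 1/2 per child.
All 4 independent: (1/2)^4 = 1/16.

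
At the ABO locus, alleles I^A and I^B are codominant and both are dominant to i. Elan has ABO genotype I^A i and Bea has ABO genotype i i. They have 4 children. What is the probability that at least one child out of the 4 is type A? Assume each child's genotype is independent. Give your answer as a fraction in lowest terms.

15/16

ABO cross I^A i × i i → 1/2 O, 1/2 A.
So P(type A) = 1/2 per child.
P(none) = (1/2)^4 = 1/16; P(at least one) = 1 − 1/16 = 15/16.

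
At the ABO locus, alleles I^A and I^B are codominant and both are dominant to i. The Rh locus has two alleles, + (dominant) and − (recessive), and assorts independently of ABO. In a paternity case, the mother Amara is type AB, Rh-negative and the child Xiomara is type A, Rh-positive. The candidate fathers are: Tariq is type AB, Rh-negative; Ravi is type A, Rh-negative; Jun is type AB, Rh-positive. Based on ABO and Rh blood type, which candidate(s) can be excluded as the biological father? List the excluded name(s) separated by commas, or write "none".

Tariq, Ravi

A candidate is excluded only if no genotype consistent with his phenotype could produce a type A, Rh-positive child with a type AB, Rh-negative mother.
Tariq (type AB, Rh-): no genotype consistent with that phenotype can produce a type-A Rh+ child with a type-AB mother.
Ravi (type A, Rh-): no genotype consistent with that phenotype can produce a type-A Rh+ child with a type-AB mother.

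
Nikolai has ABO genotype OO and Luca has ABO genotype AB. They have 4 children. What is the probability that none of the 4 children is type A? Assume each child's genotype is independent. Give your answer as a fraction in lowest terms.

ABO cross OO × AB → 1/2 A, 1/2 B.
So P(type A) = 1/2 per child.
P(not type A) = 1/2 for one child; (1/2)^4 = 1/16.

1/16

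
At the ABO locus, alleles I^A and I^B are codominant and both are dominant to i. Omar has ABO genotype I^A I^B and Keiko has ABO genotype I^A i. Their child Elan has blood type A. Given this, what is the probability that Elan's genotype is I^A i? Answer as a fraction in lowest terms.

1/2

Cross I^A I^B × I^A i → 1/4 I^A I^A, 1/4 I^A I^B, 1/4 I^A i, 1/4 I^B i.
Type-A genotypes among offspring: I^A I^A (1/4), I^A i (1/4); total 1/2.
P(I^A i | type A) = (1/4) / (1/2) = 1/2.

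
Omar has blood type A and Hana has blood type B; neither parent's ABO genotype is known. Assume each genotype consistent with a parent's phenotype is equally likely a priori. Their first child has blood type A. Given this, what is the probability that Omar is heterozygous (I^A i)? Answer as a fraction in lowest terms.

1/3

Possible genotypes: Omar ∈ {I^A I^A, I^A i}; Hana ∈ {I^B I^B, I^B i}.
Weight each parental genotype pair by prior × P(type-A child):
  I^A I^A × I^B i: posterior weight 2/3.
  I^A i × I^B i: posterior weight 1/3.
Sum the posterior weight over pairs where Omar is I^A i: 1/3.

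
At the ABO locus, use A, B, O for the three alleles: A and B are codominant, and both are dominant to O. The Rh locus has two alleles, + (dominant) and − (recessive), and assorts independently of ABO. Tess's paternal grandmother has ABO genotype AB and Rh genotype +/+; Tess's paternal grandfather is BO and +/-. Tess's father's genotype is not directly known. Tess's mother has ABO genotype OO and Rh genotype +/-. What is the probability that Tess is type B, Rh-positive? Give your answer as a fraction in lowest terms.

7/16

Tess's father's ABO genotype from AB × BO: 1/4 AB, 1/4 AO, 1/4 BB, 1/4 BO.
Crossing each possibility with the mother OO and summing P(type B): 1/4·1/2 + 1/4·0 + 1/4·1 + 1/4·1/2 = 1/2.
Similarly for Rh via the father's Rh distribution: P(Rh+) = 7/8.
Independent loci: 1/2 × 7/8 = 7/16.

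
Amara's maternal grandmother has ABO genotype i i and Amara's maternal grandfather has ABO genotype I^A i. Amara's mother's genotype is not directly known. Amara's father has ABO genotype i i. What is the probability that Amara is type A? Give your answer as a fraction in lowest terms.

1/4

Amara's mother's ABO genotype from i i × I^A i: 1/2 I^A i, 1/2 i i.
Crossing each possibility with the father i i and summing P(type A): 1/2·1/2 + 1/2·0 = 1/4.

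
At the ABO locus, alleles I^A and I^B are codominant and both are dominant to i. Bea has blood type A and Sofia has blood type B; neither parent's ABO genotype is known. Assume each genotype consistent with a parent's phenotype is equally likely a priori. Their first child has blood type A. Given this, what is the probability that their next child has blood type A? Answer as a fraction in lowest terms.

5/12

Possible genotypes: Bea ∈ {I^A I^A, I^A i}; Sofia ∈ {I^B I^B, I^B i}.
Weight each parental genotype pair by prior × P(type-A child):
  I^A I^A × I^B i: posterior weight 2/3; P(next child type A) = 1/2.
  I^A i × I^B i: posterior weight 1/3; P(next child type A) = 1/4.
Weighted sum = 5/12.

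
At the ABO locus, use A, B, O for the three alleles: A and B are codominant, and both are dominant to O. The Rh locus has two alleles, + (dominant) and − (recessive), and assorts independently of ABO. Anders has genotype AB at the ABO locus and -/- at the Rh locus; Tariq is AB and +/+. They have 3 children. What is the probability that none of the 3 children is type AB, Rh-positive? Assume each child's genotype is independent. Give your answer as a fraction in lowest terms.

ABO cross AB × AB → 1/4 A, 1/4 B, 1/2 AB.
Rh cross -/- × +/+ → 1 Rh+; so P(type AB, Rh-positive) = 1/2 × 1 = 1/2 per child.
P(not type AB, Rh-positive) = 1/2 for one child; (1/2)^3 = 1/8.

1/8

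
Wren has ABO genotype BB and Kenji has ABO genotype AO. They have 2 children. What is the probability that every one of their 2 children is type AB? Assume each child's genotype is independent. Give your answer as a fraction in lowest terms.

ABO cross BB × AO → 1/2 B, 1/2 AB.
So P(type AB) = 1/2 per child.
All 2 independent: (1/2)^2 = 1/4.

1/4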